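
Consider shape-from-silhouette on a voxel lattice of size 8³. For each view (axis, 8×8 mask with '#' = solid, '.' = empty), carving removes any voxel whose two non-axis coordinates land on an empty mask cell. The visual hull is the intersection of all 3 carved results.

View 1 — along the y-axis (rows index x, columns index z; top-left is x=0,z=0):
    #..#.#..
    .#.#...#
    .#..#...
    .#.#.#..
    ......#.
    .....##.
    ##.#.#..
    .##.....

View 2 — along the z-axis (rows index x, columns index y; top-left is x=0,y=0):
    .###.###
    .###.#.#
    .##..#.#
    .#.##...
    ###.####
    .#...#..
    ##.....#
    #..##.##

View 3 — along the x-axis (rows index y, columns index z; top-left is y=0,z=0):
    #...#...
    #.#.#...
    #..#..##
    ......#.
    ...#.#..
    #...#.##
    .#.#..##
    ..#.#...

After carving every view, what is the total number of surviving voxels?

|visual hull| = 21

start: 8×8×8 = 512 voxels
  1. axis=1 (XZ plane), |mask|=20  ⇒  voxels=160
  2. axis=2 (XY plane), |mask|=35  ⇒  voxels=83
  3. axis=0 (YZ plane), |mask|=22  ⇒  voxels=21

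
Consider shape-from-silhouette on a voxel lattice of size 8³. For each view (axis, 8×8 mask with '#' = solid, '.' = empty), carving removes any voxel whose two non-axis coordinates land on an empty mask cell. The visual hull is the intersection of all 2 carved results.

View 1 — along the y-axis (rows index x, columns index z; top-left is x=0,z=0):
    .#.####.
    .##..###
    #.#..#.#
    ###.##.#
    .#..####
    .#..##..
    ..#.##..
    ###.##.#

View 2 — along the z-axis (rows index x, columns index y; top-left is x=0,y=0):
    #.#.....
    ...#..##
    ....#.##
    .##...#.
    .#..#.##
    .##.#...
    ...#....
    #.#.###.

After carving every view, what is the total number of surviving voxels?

before carving: 512 voxels (8×8×8)
step 1: project along y, AND mask (37/64) → |grid| = 296
step 2: project along z, AND mask (24/64) → |grid| = 117

|visual hull| = 117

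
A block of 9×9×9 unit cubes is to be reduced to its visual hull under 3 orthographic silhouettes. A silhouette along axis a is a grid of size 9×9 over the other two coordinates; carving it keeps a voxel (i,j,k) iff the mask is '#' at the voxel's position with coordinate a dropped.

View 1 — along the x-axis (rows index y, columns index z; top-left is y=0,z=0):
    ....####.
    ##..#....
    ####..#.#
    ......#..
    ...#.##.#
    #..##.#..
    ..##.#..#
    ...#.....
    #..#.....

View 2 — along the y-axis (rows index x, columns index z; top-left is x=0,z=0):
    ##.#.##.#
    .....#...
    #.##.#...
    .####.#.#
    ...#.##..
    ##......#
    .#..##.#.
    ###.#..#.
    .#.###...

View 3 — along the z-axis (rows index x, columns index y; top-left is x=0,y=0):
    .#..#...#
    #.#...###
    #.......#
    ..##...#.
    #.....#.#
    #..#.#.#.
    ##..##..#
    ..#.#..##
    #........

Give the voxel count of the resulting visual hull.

full grid |V| = 729
carve view 1 (along x, YZ-mask fill 29/81): 261 voxels remain
carve view 2 (along y, XZ-mask fill 36/81): 120 voxels remain
carve view 3 (along z, XY-mask fill 30/81): 39 voxels remain

voxel count = 39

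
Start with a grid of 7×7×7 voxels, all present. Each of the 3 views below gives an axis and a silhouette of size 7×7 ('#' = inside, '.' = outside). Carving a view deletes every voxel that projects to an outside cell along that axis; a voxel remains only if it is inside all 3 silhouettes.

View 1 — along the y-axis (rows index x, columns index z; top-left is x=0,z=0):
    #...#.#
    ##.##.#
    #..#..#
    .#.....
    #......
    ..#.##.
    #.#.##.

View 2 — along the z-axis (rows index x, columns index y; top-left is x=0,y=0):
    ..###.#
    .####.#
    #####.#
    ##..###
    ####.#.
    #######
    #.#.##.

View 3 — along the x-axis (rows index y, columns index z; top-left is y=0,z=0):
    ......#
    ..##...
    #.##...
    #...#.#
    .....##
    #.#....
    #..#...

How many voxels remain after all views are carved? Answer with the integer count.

before carving: 343 voxels (7×7×7)
  1. axis=1 (XZ plane), |mask|=20  ⇒  voxels=140
  2. axis=2 (XY plane), |mask|=36  ⇒  voxels=102
  3. axis=0 (YZ plane), |mask|=15  ⇒  voxels=37

37 voxels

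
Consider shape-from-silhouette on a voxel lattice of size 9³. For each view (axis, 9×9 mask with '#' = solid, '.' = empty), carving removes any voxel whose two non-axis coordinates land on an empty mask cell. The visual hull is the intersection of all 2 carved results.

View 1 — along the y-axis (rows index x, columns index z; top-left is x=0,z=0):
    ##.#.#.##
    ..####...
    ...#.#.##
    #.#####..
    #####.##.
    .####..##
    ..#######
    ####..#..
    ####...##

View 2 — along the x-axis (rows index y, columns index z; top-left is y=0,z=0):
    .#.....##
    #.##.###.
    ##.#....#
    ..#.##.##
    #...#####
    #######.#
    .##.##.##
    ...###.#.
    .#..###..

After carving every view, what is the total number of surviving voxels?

remaining voxels: 256

before carving: 729 voxels (9×9×9)
after view 1 [y-axis, 51 of 81 cells solid] → remaining = 459
after view 2 [x-axis, 46 of 81 cells solid] → remaining = 256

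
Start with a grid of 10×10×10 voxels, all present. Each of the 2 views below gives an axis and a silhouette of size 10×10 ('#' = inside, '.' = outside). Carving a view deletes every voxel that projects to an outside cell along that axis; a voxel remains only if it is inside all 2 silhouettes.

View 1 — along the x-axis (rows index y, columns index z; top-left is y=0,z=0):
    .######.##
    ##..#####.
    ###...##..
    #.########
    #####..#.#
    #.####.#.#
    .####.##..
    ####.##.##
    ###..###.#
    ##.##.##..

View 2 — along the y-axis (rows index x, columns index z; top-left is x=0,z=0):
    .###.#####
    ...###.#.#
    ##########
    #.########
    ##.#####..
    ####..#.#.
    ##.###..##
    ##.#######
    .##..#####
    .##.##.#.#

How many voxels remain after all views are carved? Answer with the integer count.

remaining voxels: 515

initial block: 10^3 = 1000
step 1: project along x, AND mask (70/100) → |grid| = 700
step 2: project along y, AND mask (74/100) → |grid| = 515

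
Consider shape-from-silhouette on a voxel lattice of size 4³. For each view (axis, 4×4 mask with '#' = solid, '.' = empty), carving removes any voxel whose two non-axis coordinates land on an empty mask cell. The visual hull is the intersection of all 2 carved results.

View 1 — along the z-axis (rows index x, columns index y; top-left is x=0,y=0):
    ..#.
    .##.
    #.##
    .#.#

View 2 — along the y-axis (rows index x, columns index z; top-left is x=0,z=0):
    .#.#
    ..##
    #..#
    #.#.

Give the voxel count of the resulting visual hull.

before carving: 64 voxels (4×4×4)
[1] z-view keeps 8 columns → grid now 32
[2] y-view keeps 8 columns → grid now 16

remaining voxels: 16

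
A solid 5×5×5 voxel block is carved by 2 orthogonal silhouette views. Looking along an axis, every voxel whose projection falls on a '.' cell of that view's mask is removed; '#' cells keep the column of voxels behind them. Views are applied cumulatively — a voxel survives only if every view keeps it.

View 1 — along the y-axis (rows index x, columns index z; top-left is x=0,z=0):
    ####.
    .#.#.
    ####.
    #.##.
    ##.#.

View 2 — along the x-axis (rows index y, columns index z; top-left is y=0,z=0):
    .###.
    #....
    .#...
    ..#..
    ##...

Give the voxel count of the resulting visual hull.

before carving: 125 voxels (5×5×5)
step 1: project along y, AND mask (16/25) → |grid| = 80
step 2: project along x, AND mask (8/25) → |grid| = 31

remaining voxels: 31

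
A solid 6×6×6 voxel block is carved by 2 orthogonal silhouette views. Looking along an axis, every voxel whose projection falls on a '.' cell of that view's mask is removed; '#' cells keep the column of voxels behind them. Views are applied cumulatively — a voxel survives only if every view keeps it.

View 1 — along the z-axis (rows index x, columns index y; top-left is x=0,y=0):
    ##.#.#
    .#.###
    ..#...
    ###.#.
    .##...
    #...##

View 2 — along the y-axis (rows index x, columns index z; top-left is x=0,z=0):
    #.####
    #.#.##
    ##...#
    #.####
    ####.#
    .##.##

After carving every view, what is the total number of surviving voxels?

|visual hull| = 81

before carving: 216 voxels (6×6×6)
  1. axis=2 (XY plane), |mask|=18  ⇒  voxels=108
  2. axis=1 (XZ plane), |mask|=26  ⇒  voxels=81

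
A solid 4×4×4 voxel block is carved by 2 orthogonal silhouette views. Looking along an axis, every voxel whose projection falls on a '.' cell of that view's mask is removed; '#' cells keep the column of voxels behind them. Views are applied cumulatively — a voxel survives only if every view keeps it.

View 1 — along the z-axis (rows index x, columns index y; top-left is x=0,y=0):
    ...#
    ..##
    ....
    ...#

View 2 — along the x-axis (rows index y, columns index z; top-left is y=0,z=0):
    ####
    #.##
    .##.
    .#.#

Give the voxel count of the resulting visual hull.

remaining voxels: 8

full grid |V| = 64
after view 1 [z-axis, 4 of 16 cells solid] → remaining = 16
after view 2 [x-axis, 11 of 16 cells solid] → remaining = 8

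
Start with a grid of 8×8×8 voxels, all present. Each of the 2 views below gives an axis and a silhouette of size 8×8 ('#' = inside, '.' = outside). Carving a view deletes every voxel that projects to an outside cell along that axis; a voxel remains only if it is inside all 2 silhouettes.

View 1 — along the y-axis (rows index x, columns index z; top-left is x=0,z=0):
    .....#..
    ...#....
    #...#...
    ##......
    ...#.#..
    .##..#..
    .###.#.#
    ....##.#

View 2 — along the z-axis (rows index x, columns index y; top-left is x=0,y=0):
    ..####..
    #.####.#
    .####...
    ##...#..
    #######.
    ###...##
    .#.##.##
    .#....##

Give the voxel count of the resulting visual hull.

before carving: 512 voxels (8×8×8)
[1] y-view keeps 19 columns → grid now 152
[2] z-view keeps 37 columns → grid now 87

87 voxels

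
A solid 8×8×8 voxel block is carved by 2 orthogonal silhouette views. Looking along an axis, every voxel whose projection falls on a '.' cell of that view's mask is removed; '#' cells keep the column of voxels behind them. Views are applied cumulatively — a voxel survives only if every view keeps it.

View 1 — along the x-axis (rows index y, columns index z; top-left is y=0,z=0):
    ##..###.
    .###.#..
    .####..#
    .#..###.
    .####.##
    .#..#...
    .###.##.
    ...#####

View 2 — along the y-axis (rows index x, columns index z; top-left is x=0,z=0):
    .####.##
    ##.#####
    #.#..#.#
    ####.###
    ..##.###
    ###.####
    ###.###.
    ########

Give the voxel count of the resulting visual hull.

start: 8×8×8 = 512 voxels
after view 1 [x-axis, 36 of 64 cells solid] → remaining = 288
after view 2 [y-axis, 50 of 64 cells solid] → remaining = 222

remaining voxels: 222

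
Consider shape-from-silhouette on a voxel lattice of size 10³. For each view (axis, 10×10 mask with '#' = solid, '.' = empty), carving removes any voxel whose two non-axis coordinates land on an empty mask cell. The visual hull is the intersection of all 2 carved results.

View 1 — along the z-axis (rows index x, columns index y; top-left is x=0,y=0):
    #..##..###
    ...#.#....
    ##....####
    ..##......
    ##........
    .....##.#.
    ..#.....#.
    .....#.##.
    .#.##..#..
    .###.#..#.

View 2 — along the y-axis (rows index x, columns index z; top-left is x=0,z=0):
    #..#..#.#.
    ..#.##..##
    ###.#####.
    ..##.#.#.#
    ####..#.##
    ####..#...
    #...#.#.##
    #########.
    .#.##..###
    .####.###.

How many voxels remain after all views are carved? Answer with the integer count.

|visual hull| = 217

before carving: 1000 voxels (10×10×10)
  1. axis=2 (XY plane), |mask|=35  ⇒  voxels=350
  2. axis=1 (XZ plane), |mask|=61  ⇒  voxels=217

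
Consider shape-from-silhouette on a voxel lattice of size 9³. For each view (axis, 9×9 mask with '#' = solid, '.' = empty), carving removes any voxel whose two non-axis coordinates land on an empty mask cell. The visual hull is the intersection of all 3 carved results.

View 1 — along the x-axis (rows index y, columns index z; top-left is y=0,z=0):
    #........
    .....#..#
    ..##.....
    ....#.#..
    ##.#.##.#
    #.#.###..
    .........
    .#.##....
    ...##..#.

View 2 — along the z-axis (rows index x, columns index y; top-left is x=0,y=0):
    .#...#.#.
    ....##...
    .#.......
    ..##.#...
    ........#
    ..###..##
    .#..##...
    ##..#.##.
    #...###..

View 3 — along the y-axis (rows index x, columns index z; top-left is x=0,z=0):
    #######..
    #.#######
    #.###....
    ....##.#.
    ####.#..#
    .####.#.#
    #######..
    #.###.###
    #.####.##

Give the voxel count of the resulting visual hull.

|visual hull| = 64

initial block: 9^3 = 729
  1. axis=0 (YZ plane), |mask|=24  ⇒  voxels=216
  2. axis=2 (XY plane), |mask|=27  ⇒  voxels=88
  3. axis=1 (XZ plane), |mask|=55  ⇒  voxels=64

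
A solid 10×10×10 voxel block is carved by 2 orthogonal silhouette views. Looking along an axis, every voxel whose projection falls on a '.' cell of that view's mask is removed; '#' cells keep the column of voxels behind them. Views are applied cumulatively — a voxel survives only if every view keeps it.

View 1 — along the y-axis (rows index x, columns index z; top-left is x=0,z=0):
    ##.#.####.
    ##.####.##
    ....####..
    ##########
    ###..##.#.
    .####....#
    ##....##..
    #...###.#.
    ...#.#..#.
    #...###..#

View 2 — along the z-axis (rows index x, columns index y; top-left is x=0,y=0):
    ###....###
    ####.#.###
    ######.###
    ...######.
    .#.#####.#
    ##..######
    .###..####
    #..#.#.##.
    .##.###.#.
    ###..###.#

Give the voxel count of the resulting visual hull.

remaining voxels: 390

start: 10×10×10 = 1000 voxels
step 1: project along y, AND mask (57/100) → |grid| = 570
step 2: project along z, AND mask (69/100) → |grid| = 390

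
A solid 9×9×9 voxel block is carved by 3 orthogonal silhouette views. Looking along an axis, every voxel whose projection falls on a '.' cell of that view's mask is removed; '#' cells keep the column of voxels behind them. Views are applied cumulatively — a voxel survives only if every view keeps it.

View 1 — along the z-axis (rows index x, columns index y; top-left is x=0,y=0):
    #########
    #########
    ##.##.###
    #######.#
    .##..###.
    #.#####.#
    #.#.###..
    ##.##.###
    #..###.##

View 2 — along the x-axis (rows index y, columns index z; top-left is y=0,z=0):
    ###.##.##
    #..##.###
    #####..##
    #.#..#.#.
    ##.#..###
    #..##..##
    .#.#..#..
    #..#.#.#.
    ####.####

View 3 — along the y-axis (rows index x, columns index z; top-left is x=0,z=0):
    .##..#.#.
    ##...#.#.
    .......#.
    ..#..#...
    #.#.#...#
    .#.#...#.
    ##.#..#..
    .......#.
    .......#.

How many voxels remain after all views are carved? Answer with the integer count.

full grid |V| = 729
carve view 1 (along z, XY-mask fill 63/81): 567 voxels remain
carve view 2 (along x, YZ-mask fill 50/81): 349 voxels remain
carve view 3 (along y, XZ-mask fill 24/81): 112 voxels remain

voxel count = 112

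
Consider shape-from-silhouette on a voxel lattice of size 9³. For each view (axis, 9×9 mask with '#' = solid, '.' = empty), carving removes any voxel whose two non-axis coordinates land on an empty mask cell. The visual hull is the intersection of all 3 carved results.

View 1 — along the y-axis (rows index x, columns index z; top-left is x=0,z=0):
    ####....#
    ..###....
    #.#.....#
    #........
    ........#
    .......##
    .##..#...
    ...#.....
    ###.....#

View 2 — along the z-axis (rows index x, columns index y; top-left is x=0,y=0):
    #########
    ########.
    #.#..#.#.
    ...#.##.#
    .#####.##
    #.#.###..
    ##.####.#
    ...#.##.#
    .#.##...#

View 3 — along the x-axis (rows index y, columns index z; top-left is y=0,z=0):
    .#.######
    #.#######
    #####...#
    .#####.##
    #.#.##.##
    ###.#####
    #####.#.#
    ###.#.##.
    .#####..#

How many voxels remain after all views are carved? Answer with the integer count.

before carving: 729 voxels (9×9×9)
[1] y-view keeps 23 columns → grid now 207
[2] z-view keeps 52 columns → grid now 143
[3] x-view keeps 61 columns → grid now 112

|visual hull| = 112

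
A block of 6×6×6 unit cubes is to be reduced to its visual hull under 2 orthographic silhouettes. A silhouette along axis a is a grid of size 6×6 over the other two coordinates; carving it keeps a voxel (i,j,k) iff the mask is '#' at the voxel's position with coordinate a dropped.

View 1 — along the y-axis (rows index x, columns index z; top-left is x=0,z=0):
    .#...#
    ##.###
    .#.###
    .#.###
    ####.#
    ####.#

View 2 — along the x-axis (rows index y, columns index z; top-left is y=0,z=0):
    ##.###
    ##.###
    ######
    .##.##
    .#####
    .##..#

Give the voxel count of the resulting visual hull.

remaining voxels: 124

initial block: 6^3 = 216
[1] y-view keeps 25 columns → grid now 150
[2] x-view keeps 28 columns → grid now 124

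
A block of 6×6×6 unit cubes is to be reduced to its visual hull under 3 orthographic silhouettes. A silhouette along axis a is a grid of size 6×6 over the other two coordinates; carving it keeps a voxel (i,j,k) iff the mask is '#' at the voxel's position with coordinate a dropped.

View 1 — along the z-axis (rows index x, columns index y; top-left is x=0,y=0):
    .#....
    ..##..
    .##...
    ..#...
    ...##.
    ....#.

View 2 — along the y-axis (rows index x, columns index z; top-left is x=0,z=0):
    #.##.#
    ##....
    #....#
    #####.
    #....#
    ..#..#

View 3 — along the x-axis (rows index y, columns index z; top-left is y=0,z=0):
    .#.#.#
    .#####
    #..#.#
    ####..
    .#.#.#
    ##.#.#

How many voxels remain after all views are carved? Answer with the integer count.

full grid |V| = 216
step 1: project along z, AND mask (9/36) → |grid| = 54
step 2: project along y, AND mask (17/36) → |grid| = 23
step 3: project along x, AND mask (22/36) → |grid| = 14

remaining voxels: 14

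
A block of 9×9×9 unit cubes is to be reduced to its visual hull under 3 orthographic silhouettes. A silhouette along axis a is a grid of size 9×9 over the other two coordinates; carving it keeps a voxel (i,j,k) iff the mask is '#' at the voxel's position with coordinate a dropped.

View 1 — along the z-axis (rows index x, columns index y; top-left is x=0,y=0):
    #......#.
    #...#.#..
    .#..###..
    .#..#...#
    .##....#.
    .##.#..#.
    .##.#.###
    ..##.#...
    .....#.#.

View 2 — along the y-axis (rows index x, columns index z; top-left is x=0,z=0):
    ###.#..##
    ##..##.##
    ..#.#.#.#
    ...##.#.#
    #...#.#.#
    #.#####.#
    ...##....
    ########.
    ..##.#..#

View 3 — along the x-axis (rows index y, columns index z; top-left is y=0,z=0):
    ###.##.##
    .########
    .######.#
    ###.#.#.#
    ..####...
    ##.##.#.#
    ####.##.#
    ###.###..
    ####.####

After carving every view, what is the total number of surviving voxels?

start: 9×9×9 = 729 voxels
step 1: project along z, AND mask (30/81) → |grid| = 270
step 2: project along y, AND mask (45/81) → |grid| = 142
step 3: project along x, AND mask (59/81) → |grid| = 102

|visual hull| = 102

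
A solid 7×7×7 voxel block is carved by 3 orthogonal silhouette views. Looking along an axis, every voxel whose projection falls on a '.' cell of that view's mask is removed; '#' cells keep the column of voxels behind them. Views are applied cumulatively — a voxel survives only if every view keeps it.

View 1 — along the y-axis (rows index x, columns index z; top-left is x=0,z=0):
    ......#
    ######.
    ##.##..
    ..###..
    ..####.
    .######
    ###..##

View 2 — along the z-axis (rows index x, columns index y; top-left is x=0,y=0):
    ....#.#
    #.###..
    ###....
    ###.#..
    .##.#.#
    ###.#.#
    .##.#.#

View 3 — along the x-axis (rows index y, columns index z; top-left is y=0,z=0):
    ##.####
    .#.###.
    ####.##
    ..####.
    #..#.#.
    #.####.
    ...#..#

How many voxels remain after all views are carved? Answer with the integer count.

72 voxels

full grid |V| = 343
after view 1 [y-axis, 29 of 49 cells solid] → remaining = 203
after view 2 [z-axis, 26 of 49 cells solid] → remaining = 116
after view 3 [x-axis, 30 of 49 cells solid] → remaining = 72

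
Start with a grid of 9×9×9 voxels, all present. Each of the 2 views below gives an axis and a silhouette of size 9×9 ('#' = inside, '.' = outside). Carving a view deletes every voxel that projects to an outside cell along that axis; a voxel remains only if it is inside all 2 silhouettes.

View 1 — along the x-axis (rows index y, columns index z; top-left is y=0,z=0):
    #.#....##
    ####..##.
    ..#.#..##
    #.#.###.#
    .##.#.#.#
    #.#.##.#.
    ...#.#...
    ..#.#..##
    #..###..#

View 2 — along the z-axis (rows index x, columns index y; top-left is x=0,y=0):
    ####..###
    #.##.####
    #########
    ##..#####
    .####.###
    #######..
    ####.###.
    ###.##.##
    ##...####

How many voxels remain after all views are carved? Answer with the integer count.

voxel count = 287

full grid |V| = 729
  1. axis=0 (YZ plane), |mask|=41  ⇒  voxels=369
  2. axis=2 (XY plane), |mask|=64  ⇒  voxels=287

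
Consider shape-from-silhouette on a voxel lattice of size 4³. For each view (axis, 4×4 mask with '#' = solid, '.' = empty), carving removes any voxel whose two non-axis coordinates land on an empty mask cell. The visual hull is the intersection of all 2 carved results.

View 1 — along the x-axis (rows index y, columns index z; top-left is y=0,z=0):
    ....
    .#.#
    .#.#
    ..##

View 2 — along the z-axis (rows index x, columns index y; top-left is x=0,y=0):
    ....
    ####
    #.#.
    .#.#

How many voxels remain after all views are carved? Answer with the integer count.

voxel count = 12

start: 4×4×4 = 64 voxels
V1 x: intersect with YZ mask (6 set) -- 24 left
V2 z: intersect with XY mask (8 set) -- 12 left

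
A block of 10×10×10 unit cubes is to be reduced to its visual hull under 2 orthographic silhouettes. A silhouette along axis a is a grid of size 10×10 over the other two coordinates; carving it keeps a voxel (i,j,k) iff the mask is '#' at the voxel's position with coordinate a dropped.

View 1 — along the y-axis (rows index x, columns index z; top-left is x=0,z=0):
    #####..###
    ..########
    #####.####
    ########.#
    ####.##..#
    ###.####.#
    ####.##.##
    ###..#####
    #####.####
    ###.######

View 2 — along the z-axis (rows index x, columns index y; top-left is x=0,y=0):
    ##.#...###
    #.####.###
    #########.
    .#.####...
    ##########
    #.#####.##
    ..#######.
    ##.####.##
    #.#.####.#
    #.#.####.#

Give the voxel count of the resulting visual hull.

remaining voxels: 618

full grid |V| = 1000
carve view 1 (along y, XZ-mask fill 83/100): 830 voxels remain
carve view 2 (along z, XY-mask fill 75/100): 618 voxels remain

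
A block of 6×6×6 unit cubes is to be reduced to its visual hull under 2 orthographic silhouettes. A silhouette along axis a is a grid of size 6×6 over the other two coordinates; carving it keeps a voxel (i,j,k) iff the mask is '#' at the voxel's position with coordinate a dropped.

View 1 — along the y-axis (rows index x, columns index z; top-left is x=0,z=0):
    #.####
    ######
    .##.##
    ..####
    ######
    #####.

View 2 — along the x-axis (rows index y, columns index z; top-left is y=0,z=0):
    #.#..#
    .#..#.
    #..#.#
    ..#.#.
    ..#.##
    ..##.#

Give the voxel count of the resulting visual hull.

84 voxels

before carving: 216 voxels (6×6×6)
carve view 1 (along y, XZ-mask fill 30/36): 180 voxels remain
carve view 2 (along x, YZ-mask fill 16/36): 84 voxels remain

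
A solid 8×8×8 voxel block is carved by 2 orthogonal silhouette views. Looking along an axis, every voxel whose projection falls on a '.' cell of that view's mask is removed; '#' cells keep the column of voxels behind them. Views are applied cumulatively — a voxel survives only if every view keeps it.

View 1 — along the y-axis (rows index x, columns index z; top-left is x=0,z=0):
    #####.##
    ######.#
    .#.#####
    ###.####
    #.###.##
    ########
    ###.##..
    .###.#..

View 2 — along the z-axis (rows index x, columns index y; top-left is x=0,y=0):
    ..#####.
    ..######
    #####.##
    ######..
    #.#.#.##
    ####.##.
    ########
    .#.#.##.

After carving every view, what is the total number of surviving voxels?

full grid |V| = 512
step 1: project along y, AND mask (50/64) → |grid| = 400
step 2: project along z, AND mask (47/64) → |grid| = 295

|visual hull| = 295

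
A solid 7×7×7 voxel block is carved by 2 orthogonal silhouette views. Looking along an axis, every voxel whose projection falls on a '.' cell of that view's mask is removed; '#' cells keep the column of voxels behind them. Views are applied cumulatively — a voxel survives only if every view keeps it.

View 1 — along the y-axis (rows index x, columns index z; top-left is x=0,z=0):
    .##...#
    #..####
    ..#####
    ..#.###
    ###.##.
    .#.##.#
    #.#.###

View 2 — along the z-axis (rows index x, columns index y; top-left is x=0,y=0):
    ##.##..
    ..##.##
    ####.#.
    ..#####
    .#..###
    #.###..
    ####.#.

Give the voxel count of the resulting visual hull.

start: 7×7×7 = 343 voxels
V1 y: intersect with XZ mask (31 set) -- 217 left
V2 z: intersect with XY mask (31 set) -- 138 left

138 voxels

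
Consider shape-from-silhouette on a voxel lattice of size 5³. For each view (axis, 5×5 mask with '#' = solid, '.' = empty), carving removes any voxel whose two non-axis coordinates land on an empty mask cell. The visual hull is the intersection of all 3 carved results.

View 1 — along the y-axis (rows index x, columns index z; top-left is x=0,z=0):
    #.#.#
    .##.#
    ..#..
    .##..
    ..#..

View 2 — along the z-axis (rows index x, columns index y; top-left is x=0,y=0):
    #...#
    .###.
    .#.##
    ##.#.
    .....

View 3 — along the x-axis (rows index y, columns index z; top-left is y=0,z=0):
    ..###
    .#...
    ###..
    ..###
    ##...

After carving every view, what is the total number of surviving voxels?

initial block: 5^3 = 125
step 1: project along y, AND mask (10/25) → |grid| = 50
step 2: project along z, AND mask (11/25) → |grid| = 24
step 3: project along x, AND mask (12/25) → |grid| = 12

|visual hull| = 12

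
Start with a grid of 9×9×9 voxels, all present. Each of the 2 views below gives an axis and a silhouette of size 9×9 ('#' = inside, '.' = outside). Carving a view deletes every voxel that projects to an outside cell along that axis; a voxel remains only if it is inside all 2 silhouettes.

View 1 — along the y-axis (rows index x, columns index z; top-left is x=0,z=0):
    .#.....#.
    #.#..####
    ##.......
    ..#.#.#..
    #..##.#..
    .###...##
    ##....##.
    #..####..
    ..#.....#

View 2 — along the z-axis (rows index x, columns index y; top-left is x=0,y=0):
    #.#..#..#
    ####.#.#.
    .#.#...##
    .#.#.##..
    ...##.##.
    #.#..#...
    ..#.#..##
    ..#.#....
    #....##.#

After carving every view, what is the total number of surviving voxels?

129 voxels

full grid |V| = 729
  1. axis=1 (XZ plane), |mask|=33  ⇒  voxels=297
  2. axis=2 (XY plane), |mask|=35  ⇒  voxels=129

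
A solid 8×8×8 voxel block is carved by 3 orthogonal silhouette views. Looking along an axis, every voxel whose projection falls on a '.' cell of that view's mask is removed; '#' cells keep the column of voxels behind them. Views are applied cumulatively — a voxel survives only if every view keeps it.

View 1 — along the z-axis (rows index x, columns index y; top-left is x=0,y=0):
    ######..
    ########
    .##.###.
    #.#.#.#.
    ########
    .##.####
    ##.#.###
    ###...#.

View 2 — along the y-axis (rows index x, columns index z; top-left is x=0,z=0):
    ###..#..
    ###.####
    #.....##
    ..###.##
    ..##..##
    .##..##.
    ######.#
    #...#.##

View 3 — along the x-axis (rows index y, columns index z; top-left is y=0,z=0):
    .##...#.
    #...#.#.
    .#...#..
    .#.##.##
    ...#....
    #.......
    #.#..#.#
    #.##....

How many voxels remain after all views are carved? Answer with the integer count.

remaining voxels: 75

before carving: 512 voxels (8×8×8)
  1. axis=2 (XY plane), |mask|=47  ⇒  voxels=376
  2. axis=1 (XZ plane), |mask|=38  ⇒  voxels=229
  3. axis=0 (YZ plane), |mask|=22  ⇒  voxels=75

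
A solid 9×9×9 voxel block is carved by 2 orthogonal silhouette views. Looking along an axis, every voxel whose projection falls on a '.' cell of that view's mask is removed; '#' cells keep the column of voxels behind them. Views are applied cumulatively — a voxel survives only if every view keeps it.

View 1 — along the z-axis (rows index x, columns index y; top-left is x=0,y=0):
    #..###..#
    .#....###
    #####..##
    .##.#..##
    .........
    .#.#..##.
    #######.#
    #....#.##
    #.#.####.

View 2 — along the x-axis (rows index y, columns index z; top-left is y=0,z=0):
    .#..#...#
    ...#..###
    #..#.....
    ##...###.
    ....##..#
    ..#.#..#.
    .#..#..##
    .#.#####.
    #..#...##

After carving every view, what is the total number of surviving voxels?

remaining voxels: 166

before carving: 729 voxels (9×9×9)
after view 1 [z-axis, 43 of 81 cells solid] → remaining = 387
after view 2 [x-axis, 34 of 81 cells solid] → remaining = 166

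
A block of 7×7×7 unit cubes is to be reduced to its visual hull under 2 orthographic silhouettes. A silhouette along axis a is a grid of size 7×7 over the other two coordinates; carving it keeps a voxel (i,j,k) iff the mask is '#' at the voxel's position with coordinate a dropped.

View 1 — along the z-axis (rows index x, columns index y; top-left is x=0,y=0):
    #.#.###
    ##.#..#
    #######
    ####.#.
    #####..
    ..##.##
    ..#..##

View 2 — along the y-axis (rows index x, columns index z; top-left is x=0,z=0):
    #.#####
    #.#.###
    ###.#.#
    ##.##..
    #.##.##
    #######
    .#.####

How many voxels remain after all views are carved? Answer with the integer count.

before carving: 343 voxels (7×7×7)
[1] z-view keeps 33 columns → grid now 231
[2] y-view keeps 37 columns → grid now 173

voxel count = 173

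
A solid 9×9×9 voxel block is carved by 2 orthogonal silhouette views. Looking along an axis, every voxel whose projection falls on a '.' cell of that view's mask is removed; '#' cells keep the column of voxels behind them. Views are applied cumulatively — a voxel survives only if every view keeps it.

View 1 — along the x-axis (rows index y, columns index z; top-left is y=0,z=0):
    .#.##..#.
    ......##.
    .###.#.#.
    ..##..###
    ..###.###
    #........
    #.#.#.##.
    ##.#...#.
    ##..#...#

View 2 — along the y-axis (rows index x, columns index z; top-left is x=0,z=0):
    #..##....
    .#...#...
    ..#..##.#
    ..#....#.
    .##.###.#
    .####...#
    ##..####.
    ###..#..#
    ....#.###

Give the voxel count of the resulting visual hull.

|visual hull| = 139

start: 9×9×9 = 729 voxels
  1. axis=0 (YZ plane), |mask|=36  ⇒  voxels=324
  2. axis=1 (XZ plane), |mask|=37  ⇒  voxels=139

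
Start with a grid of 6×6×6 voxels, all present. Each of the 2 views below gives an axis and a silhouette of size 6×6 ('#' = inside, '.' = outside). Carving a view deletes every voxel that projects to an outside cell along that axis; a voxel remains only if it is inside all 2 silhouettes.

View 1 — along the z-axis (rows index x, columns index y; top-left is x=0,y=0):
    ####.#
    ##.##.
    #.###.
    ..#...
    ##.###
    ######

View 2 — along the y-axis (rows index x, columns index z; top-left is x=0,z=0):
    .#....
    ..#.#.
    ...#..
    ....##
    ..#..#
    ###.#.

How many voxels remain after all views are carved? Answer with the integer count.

start: 6×6×6 = 216 voxels
carve view 1 (along z, XY-mask fill 25/36): 150 voxels remain
carve view 2 (along y, XZ-mask fill 12/36): 53 voxels remain

voxel count = 53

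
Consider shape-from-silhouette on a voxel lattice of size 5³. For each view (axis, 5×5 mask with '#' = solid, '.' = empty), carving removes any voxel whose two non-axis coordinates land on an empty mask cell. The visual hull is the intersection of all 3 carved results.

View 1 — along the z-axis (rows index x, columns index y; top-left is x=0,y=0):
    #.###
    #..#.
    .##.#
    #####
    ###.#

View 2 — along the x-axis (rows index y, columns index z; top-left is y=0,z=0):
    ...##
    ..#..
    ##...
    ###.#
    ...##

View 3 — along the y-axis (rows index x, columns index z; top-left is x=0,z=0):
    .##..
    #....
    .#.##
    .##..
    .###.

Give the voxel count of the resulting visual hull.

start: 5×5×5 = 125 voxels
V1 z: intersect with XY mask (18 set) -- 90 left
V2 x: intersect with YZ mask (11 set) -- 39 left
V3 y: intersect with XZ mask (11 set) -- 15 left

remaining voxels: 15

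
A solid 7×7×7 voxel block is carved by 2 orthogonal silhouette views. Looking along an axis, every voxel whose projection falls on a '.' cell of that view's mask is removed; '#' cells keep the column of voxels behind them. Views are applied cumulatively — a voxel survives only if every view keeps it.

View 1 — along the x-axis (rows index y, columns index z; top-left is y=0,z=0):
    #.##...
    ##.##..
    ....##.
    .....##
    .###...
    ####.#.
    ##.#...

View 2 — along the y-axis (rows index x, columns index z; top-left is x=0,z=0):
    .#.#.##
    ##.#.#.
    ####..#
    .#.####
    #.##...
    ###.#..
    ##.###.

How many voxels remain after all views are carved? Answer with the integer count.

before carving: 343 voxels (7×7×7)
after view 1 [x-axis, 22 of 49 cells solid] → remaining = 154
after view 2 [y-axis, 30 of 49 cells solid] → remaining = 104

104 voxels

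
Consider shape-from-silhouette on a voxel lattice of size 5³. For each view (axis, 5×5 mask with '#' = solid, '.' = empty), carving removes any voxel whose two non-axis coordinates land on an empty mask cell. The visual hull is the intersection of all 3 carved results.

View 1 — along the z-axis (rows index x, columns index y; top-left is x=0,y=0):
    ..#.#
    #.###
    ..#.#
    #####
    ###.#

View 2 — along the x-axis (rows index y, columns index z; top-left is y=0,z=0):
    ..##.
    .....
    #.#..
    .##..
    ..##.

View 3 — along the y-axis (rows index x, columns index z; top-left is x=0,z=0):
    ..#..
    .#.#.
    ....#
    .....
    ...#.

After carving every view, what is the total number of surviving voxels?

full grid |V| = 125
V1 z: intersect with XY mask (17 set) -- 85 left
V2 x: intersect with YZ mask (8 set) -- 30 left
V3 y: intersect with XZ mask (5 set) -- 7 left

remaining voxels: 7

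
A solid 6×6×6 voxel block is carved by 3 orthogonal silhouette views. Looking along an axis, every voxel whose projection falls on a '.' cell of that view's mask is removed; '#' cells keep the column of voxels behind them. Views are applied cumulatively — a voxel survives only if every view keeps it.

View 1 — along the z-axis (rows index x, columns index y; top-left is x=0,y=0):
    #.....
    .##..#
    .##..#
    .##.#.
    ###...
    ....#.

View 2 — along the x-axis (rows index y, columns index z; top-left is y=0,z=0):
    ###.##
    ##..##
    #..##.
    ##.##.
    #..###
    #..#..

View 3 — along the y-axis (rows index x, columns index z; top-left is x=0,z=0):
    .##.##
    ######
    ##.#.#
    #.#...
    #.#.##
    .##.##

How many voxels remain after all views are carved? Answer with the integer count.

start: 6×6×6 = 216 voxels
step 1: project along z, AND mask (14/36) → |grid| = 84
step 2: project along x, AND mask (22/36) → |grid| = 50
step 3: project along y, AND mask (24/36) → |grid| = 34

34 voxels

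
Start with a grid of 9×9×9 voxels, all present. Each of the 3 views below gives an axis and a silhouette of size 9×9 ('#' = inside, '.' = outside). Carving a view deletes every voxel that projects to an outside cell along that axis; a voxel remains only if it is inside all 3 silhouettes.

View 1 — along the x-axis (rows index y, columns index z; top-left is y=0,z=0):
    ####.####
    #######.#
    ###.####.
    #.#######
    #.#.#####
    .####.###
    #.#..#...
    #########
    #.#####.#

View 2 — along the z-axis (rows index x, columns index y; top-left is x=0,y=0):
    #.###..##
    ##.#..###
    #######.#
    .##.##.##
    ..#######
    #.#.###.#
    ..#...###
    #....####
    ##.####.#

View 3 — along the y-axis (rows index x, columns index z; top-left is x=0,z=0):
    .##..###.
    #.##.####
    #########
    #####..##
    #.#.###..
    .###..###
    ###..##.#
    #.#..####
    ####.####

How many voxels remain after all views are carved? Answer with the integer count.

initial block: 9^3 = 729
V1 x: intersect with YZ mask (64 set) -- 576 left
V2 z: intersect with XY mask (55 set) -- 384 left
V3 y: intersect with XZ mask (59 set) -- 293 left

voxel count = 293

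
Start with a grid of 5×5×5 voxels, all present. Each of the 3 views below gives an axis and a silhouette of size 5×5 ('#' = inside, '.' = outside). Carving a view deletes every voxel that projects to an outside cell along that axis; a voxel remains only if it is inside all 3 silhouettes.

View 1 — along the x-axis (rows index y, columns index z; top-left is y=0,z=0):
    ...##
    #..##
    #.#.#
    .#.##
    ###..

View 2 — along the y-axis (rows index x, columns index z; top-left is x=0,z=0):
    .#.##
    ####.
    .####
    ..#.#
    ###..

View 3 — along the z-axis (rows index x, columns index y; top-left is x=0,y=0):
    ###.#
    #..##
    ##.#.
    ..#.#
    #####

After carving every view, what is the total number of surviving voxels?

start: 5×5×5 = 125 voxels
carve view 1 (along x, YZ-mask fill 14/25): 70 voxels remain
carve view 2 (along y, XZ-mask fill 16/25): 43 voxels remain
carve view 3 (along z, XY-mask fill 17/25): 29 voxels remain

voxel count = 29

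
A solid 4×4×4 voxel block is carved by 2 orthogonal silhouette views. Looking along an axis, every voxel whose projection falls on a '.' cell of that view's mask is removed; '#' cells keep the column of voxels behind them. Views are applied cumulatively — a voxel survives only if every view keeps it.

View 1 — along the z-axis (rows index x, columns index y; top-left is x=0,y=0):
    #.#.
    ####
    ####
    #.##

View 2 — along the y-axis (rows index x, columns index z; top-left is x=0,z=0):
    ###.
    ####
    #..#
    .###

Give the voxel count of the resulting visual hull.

initial block: 4^3 = 64
V1 z: intersect with XY mask (13 set) -- 52 left
V2 y: intersect with XZ mask (12 set) -- 39 left

remaining voxels: 39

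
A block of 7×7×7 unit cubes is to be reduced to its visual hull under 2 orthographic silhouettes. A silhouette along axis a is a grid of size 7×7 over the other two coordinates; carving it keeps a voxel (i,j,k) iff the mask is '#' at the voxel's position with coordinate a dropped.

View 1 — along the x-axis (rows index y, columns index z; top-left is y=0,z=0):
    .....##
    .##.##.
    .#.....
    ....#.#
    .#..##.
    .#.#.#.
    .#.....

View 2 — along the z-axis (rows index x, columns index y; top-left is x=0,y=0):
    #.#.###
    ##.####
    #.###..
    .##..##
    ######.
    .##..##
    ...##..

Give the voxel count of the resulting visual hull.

start: 7×7×7 = 343 voxels
V1 x: intersect with YZ mask (16 set) -- 112 left
V2 z: intersect with XY mask (31 set) -- 71 left

|visual hull| = 71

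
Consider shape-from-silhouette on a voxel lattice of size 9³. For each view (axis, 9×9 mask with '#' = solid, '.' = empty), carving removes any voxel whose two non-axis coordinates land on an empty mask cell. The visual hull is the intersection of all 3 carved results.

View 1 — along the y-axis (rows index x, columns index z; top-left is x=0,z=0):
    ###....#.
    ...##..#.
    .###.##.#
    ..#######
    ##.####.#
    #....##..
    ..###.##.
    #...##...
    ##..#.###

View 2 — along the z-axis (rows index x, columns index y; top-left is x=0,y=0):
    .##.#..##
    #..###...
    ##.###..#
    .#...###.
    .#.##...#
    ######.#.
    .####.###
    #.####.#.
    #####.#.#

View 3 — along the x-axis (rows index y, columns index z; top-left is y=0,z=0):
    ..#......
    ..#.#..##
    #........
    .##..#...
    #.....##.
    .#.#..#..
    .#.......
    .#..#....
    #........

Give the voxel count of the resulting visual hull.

full grid |V| = 729
carve view 1 (along y, XZ-mask fill 44/81): 396 voxels remain
carve view 2 (along z, XY-mask fill 50/81): 240 voxels remain
carve view 3 (along x, YZ-mask fill 19/81): 59 voxels remain

|visual hull| = 59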